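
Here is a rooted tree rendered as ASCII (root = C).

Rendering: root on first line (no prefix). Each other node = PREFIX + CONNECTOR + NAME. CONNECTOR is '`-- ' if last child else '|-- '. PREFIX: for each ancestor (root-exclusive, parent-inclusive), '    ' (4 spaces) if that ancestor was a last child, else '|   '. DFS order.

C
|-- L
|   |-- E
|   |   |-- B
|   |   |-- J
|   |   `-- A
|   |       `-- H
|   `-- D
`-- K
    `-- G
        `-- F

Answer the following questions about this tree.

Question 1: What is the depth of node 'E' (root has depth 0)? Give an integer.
Path from root to E: C -> L -> E
Depth = number of edges = 2

Answer: 2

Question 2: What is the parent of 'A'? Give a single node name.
Answer: E

Derivation:
Scan adjacency: A appears as child of E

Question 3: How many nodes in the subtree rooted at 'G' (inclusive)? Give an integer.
Answer: 2

Derivation:
Subtree rooted at G contains: F, G
Count = 2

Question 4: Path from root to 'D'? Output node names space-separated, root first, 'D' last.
Answer: C L D

Derivation:
Walk down from root: C -> L -> D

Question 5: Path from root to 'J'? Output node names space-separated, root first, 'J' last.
Walk down from root: C -> L -> E -> J

Answer: C L E J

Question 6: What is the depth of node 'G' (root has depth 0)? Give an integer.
Path from root to G: C -> K -> G
Depth = number of edges = 2

Answer: 2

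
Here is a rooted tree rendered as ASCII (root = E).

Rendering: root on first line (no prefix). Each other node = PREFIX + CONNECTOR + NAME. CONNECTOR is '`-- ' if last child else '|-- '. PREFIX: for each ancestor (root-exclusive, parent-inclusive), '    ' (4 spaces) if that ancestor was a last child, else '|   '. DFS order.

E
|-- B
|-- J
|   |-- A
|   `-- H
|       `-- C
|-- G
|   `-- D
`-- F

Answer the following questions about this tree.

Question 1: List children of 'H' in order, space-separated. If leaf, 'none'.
Node H's children (from adjacency): C

Answer: C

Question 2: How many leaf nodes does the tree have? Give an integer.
Answer: 5

Derivation:
Leaves (nodes with no children): A, B, C, D, F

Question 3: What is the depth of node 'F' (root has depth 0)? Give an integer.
Answer: 1

Derivation:
Path from root to F: E -> F
Depth = number of edges = 1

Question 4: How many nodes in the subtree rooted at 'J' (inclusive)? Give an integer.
Answer: 4

Derivation:
Subtree rooted at J contains: A, C, H, J
Count = 4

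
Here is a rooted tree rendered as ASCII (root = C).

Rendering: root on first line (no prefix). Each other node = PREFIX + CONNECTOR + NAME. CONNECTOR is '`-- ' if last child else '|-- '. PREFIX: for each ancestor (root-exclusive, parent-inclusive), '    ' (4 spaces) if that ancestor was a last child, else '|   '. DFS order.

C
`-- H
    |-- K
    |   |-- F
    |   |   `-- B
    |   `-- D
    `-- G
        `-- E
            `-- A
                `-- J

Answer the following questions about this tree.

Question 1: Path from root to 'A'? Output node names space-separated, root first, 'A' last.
Walk down from root: C -> H -> G -> E -> A

Answer: C H G E A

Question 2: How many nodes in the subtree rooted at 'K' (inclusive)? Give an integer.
Answer: 4

Derivation:
Subtree rooted at K contains: B, D, F, K
Count = 4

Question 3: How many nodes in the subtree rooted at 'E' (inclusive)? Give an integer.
Subtree rooted at E contains: A, E, J
Count = 3

Answer: 3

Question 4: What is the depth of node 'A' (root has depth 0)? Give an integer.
Answer: 4

Derivation:
Path from root to A: C -> H -> G -> E -> A
Depth = number of edges = 4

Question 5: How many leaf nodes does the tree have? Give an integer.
Leaves (nodes with no children): B, D, J

Answer: 3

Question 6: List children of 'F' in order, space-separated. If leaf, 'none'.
Answer: B

Derivation:
Node F's children (from adjacency): B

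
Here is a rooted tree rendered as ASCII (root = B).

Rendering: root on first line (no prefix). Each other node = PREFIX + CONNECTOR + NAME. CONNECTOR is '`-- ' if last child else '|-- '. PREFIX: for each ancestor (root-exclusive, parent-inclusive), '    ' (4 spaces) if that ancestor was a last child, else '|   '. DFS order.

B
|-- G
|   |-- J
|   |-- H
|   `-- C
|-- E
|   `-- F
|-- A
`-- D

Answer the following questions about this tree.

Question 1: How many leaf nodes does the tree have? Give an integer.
Answer: 6

Derivation:
Leaves (nodes with no children): A, C, D, F, H, J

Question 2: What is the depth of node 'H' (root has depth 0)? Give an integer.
Answer: 2

Derivation:
Path from root to H: B -> G -> H
Depth = number of edges = 2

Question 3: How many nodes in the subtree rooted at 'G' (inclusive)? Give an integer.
Answer: 4

Derivation:
Subtree rooted at G contains: C, G, H, J
Count = 4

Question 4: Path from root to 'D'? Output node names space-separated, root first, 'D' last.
Answer: B D

Derivation:
Walk down from root: B -> D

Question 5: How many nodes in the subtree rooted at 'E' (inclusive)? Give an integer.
Answer: 2

Derivation:
Subtree rooted at E contains: E, F
Count = 2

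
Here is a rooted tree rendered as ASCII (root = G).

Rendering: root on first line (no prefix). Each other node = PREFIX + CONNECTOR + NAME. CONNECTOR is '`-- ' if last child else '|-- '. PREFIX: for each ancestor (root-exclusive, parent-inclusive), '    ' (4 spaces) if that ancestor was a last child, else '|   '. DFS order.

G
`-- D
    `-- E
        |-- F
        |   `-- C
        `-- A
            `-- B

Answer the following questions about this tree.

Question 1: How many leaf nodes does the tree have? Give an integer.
Leaves (nodes with no children): B, C

Answer: 2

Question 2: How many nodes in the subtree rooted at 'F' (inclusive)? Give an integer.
Answer: 2

Derivation:
Subtree rooted at F contains: C, F
Count = 2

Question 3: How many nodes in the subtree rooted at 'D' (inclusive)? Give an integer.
Subtree rooted at D contains: A, B, C, D, E, F
Count = 6

Answer: 6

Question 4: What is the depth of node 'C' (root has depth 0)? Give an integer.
Answer: 4

Derivation:
Path from root to C: G -> D -> E -> F -> C
Depth = number of edges = 4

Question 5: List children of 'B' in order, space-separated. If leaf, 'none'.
Node B's children (from adjacency): (leaf)

Answer: none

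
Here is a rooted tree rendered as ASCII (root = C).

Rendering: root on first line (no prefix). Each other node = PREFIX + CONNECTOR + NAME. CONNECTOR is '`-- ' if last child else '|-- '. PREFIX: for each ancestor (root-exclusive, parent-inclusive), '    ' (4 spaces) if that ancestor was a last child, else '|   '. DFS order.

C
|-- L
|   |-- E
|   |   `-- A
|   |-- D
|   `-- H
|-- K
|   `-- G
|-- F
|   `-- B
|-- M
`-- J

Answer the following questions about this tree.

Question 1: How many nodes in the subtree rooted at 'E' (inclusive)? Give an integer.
Answer: 2

Derivation:
Subtree rooted at E contains: A, E
Count = 2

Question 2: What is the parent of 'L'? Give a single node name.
Scan adjacency: L appears as child of C

Answer: C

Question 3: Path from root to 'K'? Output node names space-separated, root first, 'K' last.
Walk down from root: C -> K

Answer: C K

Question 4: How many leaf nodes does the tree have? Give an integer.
Leaves (nodes with no children): A, B, D, G, H, J, M

Answer: 7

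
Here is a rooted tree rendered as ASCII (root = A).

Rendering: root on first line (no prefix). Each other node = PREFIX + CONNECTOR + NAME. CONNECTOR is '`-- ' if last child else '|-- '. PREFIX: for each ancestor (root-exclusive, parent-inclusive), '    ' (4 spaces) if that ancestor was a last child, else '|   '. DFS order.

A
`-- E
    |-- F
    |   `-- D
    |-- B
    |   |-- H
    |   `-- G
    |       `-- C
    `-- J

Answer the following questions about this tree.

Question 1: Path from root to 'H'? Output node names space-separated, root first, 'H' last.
Walk down from root: A -> E -> B -> H

Answer: A E B H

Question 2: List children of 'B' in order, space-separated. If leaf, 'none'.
Node B's children (from adjacency): H, G

Answer: H G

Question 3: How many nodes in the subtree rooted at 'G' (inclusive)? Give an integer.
Answer: 2

Derivation:
Subtree rooted at G contains: C, G
Count = 2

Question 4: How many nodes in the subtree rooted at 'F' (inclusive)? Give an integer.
Subtree rooted at F contains: D, F
Count = 2

Answer: 2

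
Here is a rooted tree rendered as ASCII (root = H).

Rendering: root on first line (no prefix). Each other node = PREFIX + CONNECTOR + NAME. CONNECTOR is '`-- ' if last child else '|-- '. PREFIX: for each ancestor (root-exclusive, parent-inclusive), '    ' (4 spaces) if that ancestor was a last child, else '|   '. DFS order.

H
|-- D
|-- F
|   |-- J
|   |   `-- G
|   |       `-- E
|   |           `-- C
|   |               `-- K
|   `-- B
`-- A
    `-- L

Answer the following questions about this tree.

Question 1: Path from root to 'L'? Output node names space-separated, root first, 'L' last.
Answer: H A L

Derivation:
Walk down from root: H -> A -> L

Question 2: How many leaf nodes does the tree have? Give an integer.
Leaves (nodes with no children): B, D, K, L

Answer: 4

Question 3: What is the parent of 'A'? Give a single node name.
Scan adjacency: A appears as child of H

Answer: H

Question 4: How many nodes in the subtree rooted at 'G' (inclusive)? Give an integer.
Answer: 4

Derivation:
Subtree rooted at G contains: C, E, G, K
Count = 4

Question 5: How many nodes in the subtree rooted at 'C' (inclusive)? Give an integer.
Answer: 2

Derivation:
Subtree rooted at C contains: C, K
Count = 2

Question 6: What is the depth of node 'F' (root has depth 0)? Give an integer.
Path from root to F: H -> F
Depth = number of edges = 1

Answer: 1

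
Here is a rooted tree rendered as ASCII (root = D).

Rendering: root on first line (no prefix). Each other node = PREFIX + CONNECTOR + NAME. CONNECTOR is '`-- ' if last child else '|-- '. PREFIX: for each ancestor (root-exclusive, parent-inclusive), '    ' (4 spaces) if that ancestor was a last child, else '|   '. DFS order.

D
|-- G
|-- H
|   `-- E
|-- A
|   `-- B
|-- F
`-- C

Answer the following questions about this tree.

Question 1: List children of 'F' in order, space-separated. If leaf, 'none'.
Node F's children (from adjacency): (leaf)

Answer: none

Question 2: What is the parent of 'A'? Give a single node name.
Answer: D

Derivation:
Scan adjacency: A appears as child of D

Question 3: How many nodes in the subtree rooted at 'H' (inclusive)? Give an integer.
Subtree rooted at H contains: E, H
Count = 2

Answer: 2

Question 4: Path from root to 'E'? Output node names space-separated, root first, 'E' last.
Walk down from root: D -> H -> E

Answer: D H E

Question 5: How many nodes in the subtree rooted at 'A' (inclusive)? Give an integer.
Answer: 2

Derivation:
Subtree rooted at A contains: A, B
Count = 2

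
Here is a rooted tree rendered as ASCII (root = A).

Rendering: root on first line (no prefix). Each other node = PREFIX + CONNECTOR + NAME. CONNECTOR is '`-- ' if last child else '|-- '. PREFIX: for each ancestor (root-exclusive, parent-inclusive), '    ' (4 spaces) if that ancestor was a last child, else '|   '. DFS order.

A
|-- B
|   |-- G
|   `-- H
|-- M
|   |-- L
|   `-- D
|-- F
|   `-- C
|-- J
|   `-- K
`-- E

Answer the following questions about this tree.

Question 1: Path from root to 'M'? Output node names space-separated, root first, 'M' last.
Walk down from root: A -> M

Answer: A M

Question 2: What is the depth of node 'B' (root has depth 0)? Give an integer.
Answer: 1

Derivation:
Path from root to B: A -> B
Depth = number of edges = 1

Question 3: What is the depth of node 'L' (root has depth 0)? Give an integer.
Path from root to L: A -> M -> L
Depth = number of edges = 2

Answer: 2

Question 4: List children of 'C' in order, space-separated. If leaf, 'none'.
Answer: none

Derivation:
Node C's children (from adjacency): (leaf)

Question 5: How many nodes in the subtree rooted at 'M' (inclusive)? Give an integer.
Subtree rooted at M contains: D, L, M
Count = 3

Answer: 3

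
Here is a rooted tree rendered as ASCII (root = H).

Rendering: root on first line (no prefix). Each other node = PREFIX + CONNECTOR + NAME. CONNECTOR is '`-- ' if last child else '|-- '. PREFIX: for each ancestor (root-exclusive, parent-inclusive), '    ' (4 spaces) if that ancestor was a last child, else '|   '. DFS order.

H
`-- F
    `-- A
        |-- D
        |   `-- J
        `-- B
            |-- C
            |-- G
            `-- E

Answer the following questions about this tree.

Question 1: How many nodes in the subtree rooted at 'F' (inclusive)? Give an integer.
Subtree rooted at F contains: A, B, C, D, E, F, G, J
Count = 8

Answer: 8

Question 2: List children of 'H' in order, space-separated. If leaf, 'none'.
Answer: F

Derivation:
Node H's children (from adjacency): F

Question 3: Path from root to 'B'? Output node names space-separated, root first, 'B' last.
Answer: H F A B

Derivation:
Walk down from root: H -> F -> A -> B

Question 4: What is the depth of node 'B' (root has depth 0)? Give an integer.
Path from root to B: H -> F -> A -> B
Depth = number of edges = 3

Answer: 3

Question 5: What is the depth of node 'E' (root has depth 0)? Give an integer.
Path from root to E: H -> F -> A -> B -> E
Depth = number of edges = 4

Answer: 4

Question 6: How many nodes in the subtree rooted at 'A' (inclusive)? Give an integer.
Subtree rooted at A contains: A, B, C, D, E, G, J
Count = 7

Answer: 7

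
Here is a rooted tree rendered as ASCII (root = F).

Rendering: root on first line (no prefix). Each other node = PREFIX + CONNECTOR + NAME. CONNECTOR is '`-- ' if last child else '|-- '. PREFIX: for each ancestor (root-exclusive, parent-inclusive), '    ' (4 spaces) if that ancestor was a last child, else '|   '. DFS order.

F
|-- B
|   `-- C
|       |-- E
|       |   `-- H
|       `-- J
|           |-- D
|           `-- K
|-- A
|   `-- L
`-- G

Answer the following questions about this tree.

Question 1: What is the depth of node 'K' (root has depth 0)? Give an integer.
Path from root to K: F -> B -> C -> J -> K
Depth = number of edges = 4

Answer: 4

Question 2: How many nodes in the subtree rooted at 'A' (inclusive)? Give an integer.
Subtree rooted at A contains: A, L
Count = 2

Answer: 2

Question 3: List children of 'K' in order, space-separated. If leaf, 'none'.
Node K's children (from adjacency): (leaf)

Answer: none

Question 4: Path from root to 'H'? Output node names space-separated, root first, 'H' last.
Walk down from root: F -> B -> C -> E -> H

Answer: F B C E H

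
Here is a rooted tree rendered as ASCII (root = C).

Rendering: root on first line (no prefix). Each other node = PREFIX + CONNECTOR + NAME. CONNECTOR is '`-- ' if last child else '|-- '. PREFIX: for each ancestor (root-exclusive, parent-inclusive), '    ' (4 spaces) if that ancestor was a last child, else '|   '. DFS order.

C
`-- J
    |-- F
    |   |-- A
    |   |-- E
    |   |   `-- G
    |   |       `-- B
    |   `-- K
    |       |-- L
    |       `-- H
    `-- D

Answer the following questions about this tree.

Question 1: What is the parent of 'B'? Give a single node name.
Scan adjacency: B appears as child of G

Answer: G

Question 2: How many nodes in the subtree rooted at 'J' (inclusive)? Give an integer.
Answer: 10

Derivation:
Subtree rooted at J contains: A, B, D, E, F, G, H, J, K, L
Count = 10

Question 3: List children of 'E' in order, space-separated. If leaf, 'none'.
Answer: G

Derivation:
Node E's children (from adjacency): G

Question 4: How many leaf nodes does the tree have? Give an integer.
Leaves (nodes with no children): A, B, D, H, L

Answer: 5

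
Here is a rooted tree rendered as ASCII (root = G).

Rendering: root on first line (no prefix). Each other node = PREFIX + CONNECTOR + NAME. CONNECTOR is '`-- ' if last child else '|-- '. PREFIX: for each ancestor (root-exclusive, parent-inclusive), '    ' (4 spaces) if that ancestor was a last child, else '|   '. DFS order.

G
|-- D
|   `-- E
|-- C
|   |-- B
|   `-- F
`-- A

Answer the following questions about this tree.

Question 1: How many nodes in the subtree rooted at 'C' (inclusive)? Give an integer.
Subtree rooted at C contains: B, C, F
Count = 3

Answer: 3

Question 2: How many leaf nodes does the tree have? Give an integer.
Leaves (nodes with no children): A, B, E, F

Answer: 4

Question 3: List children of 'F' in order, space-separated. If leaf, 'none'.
Answer: none

Derivation:
Node F's children (from adjacency): (leaf)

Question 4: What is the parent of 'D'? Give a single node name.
Answer: G

Derivation:
Scan adjacency: D appears as child of G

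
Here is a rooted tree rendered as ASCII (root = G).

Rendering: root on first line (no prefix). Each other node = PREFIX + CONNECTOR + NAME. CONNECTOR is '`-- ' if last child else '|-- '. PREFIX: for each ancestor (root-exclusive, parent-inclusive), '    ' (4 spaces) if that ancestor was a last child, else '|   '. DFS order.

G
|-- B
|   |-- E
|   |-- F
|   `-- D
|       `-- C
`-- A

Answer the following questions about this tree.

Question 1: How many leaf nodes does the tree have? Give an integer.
Answer: 4

Derivation:
Leaves (nodes with no children): A, C, E, F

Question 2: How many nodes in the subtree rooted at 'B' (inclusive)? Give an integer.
Subtree rooted at B contains: B, C, D, E, F
Count = 5

Answer: 5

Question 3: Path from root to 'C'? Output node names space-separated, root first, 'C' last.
Answer: G B D C

Derivation:
Walk down from root: G -> B -> D -> C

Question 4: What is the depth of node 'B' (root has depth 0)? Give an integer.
Path from root to B: G -> B
Depth = number of edges = 1

Answer: 1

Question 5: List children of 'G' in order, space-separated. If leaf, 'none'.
Answer: B A

Derivation:
Node G's children (from adjacency): B, A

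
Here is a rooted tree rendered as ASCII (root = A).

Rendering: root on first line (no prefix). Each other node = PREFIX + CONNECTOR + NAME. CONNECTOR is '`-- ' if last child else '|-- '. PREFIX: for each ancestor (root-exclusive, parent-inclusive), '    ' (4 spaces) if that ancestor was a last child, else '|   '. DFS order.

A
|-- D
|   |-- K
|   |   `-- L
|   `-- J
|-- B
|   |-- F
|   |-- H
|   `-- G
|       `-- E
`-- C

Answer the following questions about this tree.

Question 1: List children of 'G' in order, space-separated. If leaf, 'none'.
Node G's children (from adjacency): E

Answer: E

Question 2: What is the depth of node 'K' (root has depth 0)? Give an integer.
Path from root to K: A -> D -> K
Depth = number of edges = 2

Answer: 2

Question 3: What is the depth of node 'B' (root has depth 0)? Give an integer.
Answer: 1

Derivation:
Path from root to B: A -> B
Depth = number of edges = 1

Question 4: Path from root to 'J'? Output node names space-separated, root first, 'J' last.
Walk down from root: A -> D -> J

Answer: A D J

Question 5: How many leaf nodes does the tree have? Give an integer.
Leaves (nodes with no children): C, E, F, H, J, L

Answer: 6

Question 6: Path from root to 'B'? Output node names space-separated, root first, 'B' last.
Answer: A B

Derivation:
Walk down from root: A -> B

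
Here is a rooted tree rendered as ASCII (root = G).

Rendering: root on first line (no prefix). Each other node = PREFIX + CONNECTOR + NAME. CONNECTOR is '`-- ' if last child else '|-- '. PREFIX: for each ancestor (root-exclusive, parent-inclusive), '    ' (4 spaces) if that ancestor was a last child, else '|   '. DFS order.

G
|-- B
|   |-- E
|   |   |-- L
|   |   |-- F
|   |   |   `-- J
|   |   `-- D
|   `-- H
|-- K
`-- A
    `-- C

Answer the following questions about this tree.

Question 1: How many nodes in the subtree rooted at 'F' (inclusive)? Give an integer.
Answer: 2

Derivation:
Subtree rooted at F contains: F, J
Count = 2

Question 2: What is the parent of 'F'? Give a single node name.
Answer: E

Derivation:
Scan adjacency: F appears as child of E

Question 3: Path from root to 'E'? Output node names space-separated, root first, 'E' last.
Walk down from root: G -> B -> E

Answer: G B E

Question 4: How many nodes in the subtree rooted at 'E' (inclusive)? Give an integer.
Subtree rooted at E contains: D, E, F, J, L
Count = 5

Answer: 5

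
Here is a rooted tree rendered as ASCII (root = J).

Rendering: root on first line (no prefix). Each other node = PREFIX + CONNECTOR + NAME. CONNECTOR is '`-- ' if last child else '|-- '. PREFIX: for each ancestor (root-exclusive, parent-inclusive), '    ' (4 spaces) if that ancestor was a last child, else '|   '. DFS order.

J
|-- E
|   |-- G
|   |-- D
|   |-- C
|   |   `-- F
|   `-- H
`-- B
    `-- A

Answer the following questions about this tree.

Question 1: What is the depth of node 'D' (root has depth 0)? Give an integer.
Answer: 2

Derivation:
Path from root to D: J -> E -> D
Depth = number of edges = 2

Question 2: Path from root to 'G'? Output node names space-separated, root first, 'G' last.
Walk down from root: J -> E -> G

Answer: J E G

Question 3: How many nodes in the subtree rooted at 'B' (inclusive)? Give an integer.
Subtree rooted at B contains: A, B
Count = 2

Answer: 2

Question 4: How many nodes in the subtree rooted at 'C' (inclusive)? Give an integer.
Answer: 2

Derivation:
Subtree rooted at C contains: C, F
Count = 2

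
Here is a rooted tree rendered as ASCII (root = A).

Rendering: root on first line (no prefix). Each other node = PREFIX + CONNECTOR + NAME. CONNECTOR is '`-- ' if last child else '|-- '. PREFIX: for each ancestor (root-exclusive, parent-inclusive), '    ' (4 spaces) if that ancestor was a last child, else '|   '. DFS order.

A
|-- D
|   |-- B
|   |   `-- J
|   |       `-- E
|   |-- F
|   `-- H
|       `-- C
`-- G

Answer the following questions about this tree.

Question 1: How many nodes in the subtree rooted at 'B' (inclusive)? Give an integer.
Answer: 3

Derivation:
Subtree rooted at B contains: B, E, J
Count = 3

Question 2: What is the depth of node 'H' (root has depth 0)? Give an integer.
Answer: 2

Derivation:
Path from root to H: A -> D -> H
Depth = number of edges = 2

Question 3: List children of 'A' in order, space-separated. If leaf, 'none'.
Node A's children (from adjacency): D, G

Answer: D G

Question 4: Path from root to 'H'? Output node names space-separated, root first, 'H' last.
Answer: A D H

Derivation:
Walk down from root: A -> D -> H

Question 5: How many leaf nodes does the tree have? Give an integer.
Leaves (nodes with no children): C, E, F, G

Answer: 4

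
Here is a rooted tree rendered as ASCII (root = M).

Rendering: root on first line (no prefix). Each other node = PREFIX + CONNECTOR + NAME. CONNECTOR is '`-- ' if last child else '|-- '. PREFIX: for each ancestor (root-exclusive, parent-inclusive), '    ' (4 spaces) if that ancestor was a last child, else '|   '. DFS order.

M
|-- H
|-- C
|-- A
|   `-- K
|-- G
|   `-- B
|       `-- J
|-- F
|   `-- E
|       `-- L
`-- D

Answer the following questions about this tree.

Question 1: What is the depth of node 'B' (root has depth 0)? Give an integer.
Path from root to B: M -> G -> B
Depth = number of edges = 2

Answer: 2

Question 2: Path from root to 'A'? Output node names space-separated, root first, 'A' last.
Answer: M A

Derivation:
Walk down from root: M -> A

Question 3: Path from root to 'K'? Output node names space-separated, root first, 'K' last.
Walk down from root: M -> A -> K

Answer: M A K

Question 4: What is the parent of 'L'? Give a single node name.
Scan adjacency: L appears as child of E

Answer: E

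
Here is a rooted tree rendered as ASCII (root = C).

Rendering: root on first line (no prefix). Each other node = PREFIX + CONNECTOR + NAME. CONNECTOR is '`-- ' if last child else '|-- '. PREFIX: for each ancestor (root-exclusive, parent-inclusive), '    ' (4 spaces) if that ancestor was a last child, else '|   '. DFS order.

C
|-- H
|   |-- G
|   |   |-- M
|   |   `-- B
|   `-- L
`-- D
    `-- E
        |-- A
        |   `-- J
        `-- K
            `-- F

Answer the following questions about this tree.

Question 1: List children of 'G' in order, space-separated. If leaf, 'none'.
Answer: M B

Derivation:
Node G's children (from adjacency): M, B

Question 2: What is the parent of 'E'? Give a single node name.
Answer: D

Derivation:
Scan adjacency: E appears as child of D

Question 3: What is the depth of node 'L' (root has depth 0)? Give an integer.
Answer: 2

Derivation:
Path from root to L: C -> H -> L
Depth = number of edges = 2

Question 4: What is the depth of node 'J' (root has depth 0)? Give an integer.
Path from root to J: C -> D -> E -> A -> J
Depth = number of edges = 4

Answer: 4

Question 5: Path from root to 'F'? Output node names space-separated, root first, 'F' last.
Answer: C D E K F

Derivation:
Walk down from root: C -> D -> E -> K -> F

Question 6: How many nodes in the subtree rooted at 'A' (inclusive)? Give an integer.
Subtree rooted at A contains: A, J
Count = 2

Answer: 2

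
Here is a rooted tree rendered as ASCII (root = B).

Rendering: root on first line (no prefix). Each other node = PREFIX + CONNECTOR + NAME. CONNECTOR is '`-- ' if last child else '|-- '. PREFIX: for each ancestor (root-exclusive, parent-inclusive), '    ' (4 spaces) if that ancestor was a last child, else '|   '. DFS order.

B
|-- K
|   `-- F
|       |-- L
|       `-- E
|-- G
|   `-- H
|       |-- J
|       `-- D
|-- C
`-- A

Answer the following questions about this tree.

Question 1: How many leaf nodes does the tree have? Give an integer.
Answer: 6

Derivation:
Leaves (nodes with no children): A, C, D, E, J, L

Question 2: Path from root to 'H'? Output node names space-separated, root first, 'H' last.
Answer: B G H

Derivation:
Walk down from root: B -> G -> H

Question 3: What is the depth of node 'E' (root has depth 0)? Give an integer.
Answer: 3

Derivation:
Path from root to E: B -> K -> F -> E
Depth = number of edges = 3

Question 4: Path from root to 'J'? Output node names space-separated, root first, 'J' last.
Answer: B G H J

Derivation:
Walk down from root: B -> G -> H -> J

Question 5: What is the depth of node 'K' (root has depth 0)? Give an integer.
Answer: 1

Derivation:
Path from root to K: B -> K
Depth = number of edges = 1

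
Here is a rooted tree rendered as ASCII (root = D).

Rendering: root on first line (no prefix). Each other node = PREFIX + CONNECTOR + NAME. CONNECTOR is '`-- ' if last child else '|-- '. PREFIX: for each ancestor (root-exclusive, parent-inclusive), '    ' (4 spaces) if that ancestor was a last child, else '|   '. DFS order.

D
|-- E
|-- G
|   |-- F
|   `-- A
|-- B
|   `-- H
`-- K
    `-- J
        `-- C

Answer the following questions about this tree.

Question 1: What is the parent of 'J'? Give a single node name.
Answer: K

Derivation:
Scan adjacency: J appears as child of K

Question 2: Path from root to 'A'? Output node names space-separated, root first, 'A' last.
Walk down from root: D -> G -> A

Answer: D G A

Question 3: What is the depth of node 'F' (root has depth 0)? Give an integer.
Answer: 2

Derivation:
Path from root to F: D -> G -> F
Depth = number of edges = 2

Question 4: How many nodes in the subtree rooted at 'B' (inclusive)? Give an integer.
Answer: 2

Derivation:
Subtree rooted at B contains: B, H
Count = 2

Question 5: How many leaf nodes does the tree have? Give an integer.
Leaves (nodes with no children): A, C, E, F, H

Answer: 5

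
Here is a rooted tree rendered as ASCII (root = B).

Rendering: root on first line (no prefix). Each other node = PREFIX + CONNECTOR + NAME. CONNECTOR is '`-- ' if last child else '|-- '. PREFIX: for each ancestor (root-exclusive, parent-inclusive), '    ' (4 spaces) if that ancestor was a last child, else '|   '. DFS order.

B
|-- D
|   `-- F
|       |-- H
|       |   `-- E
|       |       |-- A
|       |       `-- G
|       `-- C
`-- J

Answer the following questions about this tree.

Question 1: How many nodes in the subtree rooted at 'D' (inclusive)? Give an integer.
Answer: 7

Derivation:
Subtree rooted at D contains: A, C, D, E, F, G, H
Count = 7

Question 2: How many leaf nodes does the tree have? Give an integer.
Leaves (nodes with no children): A, C, G, J

Answer: 4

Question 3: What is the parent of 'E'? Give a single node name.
Answer: H

Derivation:
Scan adjacency: E appears as child of H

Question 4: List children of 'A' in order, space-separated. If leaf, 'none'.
Node A's children (from adjacency): (leaf)

Answer: none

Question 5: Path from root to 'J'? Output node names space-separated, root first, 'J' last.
Walk down from root: B -> J

Answer: B J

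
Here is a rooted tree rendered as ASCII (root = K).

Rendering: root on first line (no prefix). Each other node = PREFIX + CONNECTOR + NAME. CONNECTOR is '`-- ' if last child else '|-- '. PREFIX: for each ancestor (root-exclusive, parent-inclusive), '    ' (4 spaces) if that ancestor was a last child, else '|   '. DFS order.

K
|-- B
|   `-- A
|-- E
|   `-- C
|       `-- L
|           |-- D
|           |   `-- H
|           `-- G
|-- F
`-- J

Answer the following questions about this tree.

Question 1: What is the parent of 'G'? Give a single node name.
Scan adjacency: G appears as child of L

Answer: L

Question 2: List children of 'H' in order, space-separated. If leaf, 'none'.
Answer: none

Derivation:
Node H's children (from adjacency): (leaf)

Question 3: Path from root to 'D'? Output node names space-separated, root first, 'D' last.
Walk down from root: K -> E -> C -> L -> D

Answer: K E C L D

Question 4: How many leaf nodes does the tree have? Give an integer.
Leaves (nodes with no children): A, F, G, H, J

Answer: 5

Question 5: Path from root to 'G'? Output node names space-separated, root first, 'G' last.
Walk down from root: K -> E -> C -> L -> G

Answer: K E C L G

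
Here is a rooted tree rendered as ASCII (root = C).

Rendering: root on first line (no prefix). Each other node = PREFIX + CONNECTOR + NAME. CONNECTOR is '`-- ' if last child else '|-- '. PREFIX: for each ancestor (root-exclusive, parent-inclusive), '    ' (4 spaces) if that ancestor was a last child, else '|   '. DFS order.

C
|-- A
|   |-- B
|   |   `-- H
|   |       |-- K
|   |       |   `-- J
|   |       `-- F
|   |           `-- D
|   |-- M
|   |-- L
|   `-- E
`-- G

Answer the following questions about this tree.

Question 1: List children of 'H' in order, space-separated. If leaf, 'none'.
Answer: K F

Derivation:
Node H's children (from adjacency): K, F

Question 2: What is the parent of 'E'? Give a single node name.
Answer: A

Derivation:
Scan adjacency: E appears as child of A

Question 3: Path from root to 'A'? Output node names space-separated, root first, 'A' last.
Walk down from root: C -> A

Answer: C A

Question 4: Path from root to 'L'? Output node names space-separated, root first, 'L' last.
Answer: C A L

Derivation:
Walk down from root: C -> A -> L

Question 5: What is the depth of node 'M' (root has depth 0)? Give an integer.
Path from root to M: C -> A -> M
Depth = number of edges = 2

Answer: 2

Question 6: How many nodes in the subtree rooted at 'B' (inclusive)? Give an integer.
Subtree rooted at B contains: B, D, F, H, J, K
Count = 6

Answer: 6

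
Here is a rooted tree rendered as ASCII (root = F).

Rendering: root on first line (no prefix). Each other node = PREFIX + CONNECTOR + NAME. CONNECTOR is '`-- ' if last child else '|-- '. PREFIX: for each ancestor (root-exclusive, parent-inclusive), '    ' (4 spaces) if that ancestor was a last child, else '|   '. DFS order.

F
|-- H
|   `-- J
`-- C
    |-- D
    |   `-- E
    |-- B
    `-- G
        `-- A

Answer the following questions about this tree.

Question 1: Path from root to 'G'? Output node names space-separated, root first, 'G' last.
Walk down from root: F -> C -> G

Answer: F C G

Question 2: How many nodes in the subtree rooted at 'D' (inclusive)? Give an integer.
Subtree rooted at D contains: D, E
Count = 2

Answer: 2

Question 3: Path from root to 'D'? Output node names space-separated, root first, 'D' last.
Walk down from root: F -> C -> D

Answer: F C D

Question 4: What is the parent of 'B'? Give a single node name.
Scan adjacency: B appears as child of C

Answer: C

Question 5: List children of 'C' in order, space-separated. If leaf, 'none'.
Node C's children (from adjacency): D, B, G

Answer: D B G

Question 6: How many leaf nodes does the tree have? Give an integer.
Answer: 4

Derivation:
Leaves (nodes with no children): A, B, E, J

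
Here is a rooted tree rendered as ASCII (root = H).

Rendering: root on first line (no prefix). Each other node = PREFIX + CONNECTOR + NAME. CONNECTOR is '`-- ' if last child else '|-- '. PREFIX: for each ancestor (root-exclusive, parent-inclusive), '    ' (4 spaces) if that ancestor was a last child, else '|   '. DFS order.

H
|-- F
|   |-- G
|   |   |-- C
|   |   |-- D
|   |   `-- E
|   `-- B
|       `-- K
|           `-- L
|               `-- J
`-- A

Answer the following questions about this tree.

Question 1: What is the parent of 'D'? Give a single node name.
Answer: G

Derivation:
Scan adjacency: D appears as child of G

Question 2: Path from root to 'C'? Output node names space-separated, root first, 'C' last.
Answer: H F G C

Derivation:
Walk down from root: H -> F -> G -> C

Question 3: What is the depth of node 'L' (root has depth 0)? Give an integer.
Path from root to L: H -> F -> B -> K -> L
Depth = number of edges = 4

Answer: 4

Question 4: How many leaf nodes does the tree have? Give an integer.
Answer: 5

Derivation:
Leaves (nodes with no children): A, C, D, E, J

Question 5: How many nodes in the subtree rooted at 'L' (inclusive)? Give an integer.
Answer: 2

Derivation:
Subtree rooted at L contains: J, L
Count = 2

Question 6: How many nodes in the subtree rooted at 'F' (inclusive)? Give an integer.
Answer: 9

Derivation:
Subtree rooted at F contains: B, C, D, E, F, G, J, K, L
Count = 9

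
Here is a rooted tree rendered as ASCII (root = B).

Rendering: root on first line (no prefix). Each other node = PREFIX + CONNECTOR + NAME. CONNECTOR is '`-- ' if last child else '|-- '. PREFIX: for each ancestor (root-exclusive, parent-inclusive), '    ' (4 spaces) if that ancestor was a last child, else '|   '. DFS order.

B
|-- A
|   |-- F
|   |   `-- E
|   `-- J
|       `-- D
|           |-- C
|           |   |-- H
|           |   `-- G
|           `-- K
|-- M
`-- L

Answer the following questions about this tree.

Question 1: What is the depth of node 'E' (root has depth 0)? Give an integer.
Path from root to E: B -> A -> F -> E
Depth = number of edges = 3

Answer: 3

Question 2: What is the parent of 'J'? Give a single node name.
Answer: A

Derivation:
Scan adjacency: J appears as child of A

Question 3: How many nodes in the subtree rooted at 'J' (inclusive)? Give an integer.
Subtree rooted at J contains: C, D, G, H, J, K
Count = 6

Answer: 6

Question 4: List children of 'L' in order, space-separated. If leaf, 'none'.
Node L's children (from adjacency): (leaf)

Answer: none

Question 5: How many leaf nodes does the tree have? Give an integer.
Answer: 6

Derivation:
Leaves (nodes with no children): E, G, H, K, L, M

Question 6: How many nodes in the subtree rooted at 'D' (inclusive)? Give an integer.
Subtree rooted at D contains: C, D, G, H, K
Count = 5

Answer: 5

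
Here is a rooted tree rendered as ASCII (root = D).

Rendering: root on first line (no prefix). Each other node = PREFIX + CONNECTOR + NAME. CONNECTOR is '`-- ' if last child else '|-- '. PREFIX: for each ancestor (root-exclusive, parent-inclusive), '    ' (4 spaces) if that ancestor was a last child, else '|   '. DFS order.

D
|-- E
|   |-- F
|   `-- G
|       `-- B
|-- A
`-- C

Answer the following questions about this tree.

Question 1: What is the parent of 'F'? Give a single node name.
Scan adjacency: F appears as child of E

Answer: E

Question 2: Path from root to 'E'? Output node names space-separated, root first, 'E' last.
Answer: D E

Derivation:
Walk down from root: D -> E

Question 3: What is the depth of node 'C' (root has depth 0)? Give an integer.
Answer: 1

Derivation:
Path from root to C: D -> C
Depth = number of edges = 1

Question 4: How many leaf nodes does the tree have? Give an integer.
Answer: 4

Derivation:
Leaves (nodes with no children): A, B, C, F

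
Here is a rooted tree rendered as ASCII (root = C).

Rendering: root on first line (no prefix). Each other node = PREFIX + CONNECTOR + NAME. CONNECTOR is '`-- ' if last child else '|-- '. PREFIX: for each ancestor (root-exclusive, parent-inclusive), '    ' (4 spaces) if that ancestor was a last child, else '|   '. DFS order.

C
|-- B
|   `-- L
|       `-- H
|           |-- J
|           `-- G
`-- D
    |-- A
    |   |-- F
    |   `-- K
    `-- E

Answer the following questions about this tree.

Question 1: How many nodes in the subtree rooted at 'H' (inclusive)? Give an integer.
Answer: 3

Derivation:
Subtree rooted at H contains: G, H, J
Count = 3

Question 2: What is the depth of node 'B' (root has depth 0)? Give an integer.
Answer: 1

Derivation:
Path from root to B: C -> B
Depth = number of edges = 1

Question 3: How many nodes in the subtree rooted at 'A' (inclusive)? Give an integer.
Answer: 3

Derivation:
Subtree rooted at A contains: A, F, K
Count = 3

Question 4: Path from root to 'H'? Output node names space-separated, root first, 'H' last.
Walk down from root: C -> B -> L -> H

Answer: C B L H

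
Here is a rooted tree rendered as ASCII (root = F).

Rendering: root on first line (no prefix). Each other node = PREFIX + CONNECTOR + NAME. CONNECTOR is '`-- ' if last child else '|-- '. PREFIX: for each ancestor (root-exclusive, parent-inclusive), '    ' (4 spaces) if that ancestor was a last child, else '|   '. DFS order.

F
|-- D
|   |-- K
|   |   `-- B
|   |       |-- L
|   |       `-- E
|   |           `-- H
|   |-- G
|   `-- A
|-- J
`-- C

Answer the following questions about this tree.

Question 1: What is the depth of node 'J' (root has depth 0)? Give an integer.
Path from root to J: F -> J
Depth = number of edges = 1

Answer: 1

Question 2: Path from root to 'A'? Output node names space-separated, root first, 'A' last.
Answer: F D A

Derivation:
Walk down from root: F -> D -> A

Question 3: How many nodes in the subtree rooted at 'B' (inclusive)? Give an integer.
Answer: 4

Derivation:
Subtree rooted at B contains: B, E, H, L
Count = 4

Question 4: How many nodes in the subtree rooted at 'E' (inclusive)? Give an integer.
Answer: 2

Derivation:
Subtree rooted at E contains: E, H
Count = 2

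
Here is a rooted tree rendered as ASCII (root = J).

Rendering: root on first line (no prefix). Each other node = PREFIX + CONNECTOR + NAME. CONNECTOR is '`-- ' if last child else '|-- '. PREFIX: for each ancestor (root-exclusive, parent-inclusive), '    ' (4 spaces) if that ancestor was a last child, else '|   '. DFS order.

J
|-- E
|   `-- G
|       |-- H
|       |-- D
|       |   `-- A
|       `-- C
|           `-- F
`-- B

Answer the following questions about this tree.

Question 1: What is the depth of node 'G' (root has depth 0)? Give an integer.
Path from root to G: J -> E -> G
Depth = number of edges = 2

Answer: 2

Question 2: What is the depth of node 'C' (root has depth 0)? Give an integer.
Path from root to C: J -> E -> G -> C
Depth = number of edges = 3

Answer: 3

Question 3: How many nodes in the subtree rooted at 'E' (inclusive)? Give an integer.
Answer: 7

Derivation:
Subtree rooted at E contains: A, C, D, E, F, G, H
Count = 7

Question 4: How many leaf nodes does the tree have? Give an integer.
Answer: 4

Derivation:
Leaves (nodes with no children): A, B, F, H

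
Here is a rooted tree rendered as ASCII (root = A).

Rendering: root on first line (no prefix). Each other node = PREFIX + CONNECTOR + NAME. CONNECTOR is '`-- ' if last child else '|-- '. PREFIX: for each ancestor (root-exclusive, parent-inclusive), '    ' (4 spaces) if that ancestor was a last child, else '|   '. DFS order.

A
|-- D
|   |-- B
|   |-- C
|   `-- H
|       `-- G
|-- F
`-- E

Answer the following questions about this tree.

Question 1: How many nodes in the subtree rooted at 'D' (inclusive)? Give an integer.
Subtree rooted at D contains: B, C, D, G, H
Count = 5

Answer: 5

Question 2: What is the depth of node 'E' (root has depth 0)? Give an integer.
Path from root to E: A -> E
Depth = number of edges = 1

Answer: 1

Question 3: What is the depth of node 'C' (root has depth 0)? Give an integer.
Path from root to C: A -> D -> C
Depth = number of edges = 2

Answer: 2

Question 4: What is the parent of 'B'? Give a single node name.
Answer: D

Derivation:
Scan adjacency: B appears as child of D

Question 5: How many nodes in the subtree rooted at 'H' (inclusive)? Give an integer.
Subtree rooted at H contains: G, H
Count = 2

Answer: 2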